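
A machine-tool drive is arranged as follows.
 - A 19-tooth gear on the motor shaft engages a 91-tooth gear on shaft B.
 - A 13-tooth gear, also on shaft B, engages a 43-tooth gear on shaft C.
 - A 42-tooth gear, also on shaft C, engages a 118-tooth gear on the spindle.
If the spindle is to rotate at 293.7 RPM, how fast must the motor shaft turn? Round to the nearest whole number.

Overall ratio R = 4.7895 × 3.3077 × 2.8095 = 44.509.
Required input speed = output speed × R = 293.7 × 44.509 = 13072 RPM.

13072 RPM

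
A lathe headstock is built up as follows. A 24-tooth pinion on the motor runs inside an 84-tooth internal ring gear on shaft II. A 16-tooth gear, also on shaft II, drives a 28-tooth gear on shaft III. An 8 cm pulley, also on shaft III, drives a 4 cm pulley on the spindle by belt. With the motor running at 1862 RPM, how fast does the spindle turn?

Internal gear: ratio = 84/24 = 3.5, so shaft II turns at 1862 / 3.5 = 532 RPM.
Gear mesh: ratio = 28/16 = 1.75, so shaft III turns at 532 / 1.75 = 304 RPM.
Belt: ratio = 4/8 = 0.5, so the spindle turns at 304 / 0.5 = 608 RPM.

608 RPM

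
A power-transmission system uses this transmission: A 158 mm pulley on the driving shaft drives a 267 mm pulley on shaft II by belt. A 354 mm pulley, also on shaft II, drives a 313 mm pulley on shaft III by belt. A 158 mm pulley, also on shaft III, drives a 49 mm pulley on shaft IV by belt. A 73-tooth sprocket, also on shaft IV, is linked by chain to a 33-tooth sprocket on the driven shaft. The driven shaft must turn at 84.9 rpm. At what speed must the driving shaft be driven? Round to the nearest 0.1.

17.8 rpm

Overall ratio R = 1.6899 × 0.88418 × 0.31013 × 0.45205 = 0.20947.
Required input speed = output speed × R = 84.9 × 0.20947 = 17.784 rpm.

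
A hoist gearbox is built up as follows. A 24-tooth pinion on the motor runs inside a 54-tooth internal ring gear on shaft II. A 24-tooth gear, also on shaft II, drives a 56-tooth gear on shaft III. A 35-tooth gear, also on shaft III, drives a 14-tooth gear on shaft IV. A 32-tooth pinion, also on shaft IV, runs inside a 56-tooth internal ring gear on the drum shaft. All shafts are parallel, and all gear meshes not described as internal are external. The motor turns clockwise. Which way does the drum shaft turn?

the motor → shaft II: internal mesh, same direction → CW.
shaft II → shaft III: external mesh, 1 reversal → CCW.
shaft III → shaft IV: external mesh, 1 reversal → CW.
shaft IV → the drum shaft: internal mesh, same direction → CW.
2 reversals in total — an even number — so the drum shaft turns the same way as the motor.

clockwise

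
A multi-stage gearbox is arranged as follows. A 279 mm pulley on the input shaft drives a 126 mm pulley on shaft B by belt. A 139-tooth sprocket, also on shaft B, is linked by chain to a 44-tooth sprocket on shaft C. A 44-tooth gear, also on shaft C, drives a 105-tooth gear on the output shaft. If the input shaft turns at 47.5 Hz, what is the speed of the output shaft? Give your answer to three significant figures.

139 Hz

belt 126/279 = 0.45161 → 47.5/0.45161 = 105.18 Hz
chain 44/139 = 0.31655 → 105.18/0.31655 = 332.27 Hz
gear mesh 105/44 = 2.3864 → 332.27/2.3864 = 139.24 Hz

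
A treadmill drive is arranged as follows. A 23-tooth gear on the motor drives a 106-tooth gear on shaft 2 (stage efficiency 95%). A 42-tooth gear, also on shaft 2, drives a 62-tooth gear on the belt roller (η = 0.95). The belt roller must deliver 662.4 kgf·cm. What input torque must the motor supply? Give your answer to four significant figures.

107.9 kgf·cm

Overall ratio R = 4.6087 × 1.4762 = 6.8033; overall efficiency η = 0.95 × 0.95 = 0.9025.
Input torque = output torque / (R × η) = 662.4 / (6.8033 × 0.9025) = 107.88 kgf·cm.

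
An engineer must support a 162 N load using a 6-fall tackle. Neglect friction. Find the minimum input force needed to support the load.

Block-and-tackle MA = number of supporting rope parts = 6.
Effort = load / MA = 162 / 6 = 27 N.

27 N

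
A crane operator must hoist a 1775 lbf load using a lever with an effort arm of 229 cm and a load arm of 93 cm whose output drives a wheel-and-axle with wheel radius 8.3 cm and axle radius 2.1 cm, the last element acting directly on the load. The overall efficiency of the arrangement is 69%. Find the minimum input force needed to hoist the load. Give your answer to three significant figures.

264 lbf

Lever MA = effort arm / load arm = 229/93 = 2.4624.
Wheel-and-axle MA = R/r = 8.3/2.1 = 3.9524.
Combined ideal MA = 2.4624 × 3.9524 = 9.7322.
Actual MA = 9.7322 × 0.69 = 6.7152.
Effort = load / actual MA = 1775 / 6.7152 = 264.32 lbf.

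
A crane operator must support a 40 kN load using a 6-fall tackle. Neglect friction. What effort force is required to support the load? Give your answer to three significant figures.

Block-and-tackle MA = number of supporting rope parts = 6.
Effort = load / MA = 40 / 6 = 6.6667 kN.

6.67 kN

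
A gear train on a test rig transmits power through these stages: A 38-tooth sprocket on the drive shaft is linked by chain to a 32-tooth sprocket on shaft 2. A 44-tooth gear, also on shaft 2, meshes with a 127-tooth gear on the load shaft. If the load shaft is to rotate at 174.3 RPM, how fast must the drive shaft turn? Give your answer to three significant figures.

424 RPM

Overall ratio R = 0.84211 × 2.8864 = 2.4306.
Required input speed = output speed × R = 174.3 × 2.4306 = 423.66 RPM.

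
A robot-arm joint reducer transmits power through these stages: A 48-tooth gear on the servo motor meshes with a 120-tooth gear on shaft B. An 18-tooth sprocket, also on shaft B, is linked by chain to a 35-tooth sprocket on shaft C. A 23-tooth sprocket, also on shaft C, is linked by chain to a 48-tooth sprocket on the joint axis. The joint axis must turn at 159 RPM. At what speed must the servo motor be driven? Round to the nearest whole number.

Overall ratio R = 2.5 × 1.9444 × 2.087 = 10.145.
Required input speed = output speed × R = 159 × 10.145 = 1613 RPM.

1613 RPM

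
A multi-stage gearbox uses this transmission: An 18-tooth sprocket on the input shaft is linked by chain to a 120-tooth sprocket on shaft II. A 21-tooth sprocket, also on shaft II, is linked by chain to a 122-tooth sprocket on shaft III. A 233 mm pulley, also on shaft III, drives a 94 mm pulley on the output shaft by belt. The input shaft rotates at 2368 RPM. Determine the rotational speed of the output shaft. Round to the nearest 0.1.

Chain: ratio = 120/18 = 6.6667, so shaft II turns at 2368 / 6.6667 = 355.2 RPM.
Chain: ratio = 122/21 = 5.8095, so shaft III turns at 355.2 / 5.8095 = 61.141 RPM.
Belt: ratio = 94/233 = 0.40343, so the output shaft turns at 61.141 / 0.40343 = 151.55 RPM.

151.6 RPM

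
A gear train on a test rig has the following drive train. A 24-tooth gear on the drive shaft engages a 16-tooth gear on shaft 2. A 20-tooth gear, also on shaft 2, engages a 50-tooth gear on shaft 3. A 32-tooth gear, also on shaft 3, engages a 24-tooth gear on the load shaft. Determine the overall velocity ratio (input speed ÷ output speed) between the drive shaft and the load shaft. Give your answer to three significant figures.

1.25

Each stage contributes driven/driver: gear mesh 16/24 = 0.66667, gear mesh 50/20 = 2.5, gear mesh 24/32 = 0.75.
Overall: 0.66667 × 2.5 × 0.75 = 1.25.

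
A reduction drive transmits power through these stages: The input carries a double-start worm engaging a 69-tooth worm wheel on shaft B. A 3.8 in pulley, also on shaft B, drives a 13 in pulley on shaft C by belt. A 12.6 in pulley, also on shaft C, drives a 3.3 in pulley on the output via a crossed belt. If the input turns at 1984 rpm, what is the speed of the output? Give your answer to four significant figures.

worm 69/2 = 34.5 → 1984/34.5 = 57.507 rpm
belt 13/3.8 = 3.4211 → 57.507/3.4211 = 16.81 rpm
belt 3.3/12.6 = 0.2619 → 16.81/0.2619 = 64.183 rpm

64.18 rpm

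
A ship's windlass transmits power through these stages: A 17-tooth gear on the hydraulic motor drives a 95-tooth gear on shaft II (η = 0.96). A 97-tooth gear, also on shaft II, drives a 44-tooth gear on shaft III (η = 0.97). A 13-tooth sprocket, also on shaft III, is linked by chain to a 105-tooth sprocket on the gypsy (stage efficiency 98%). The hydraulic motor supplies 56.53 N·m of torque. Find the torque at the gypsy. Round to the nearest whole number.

After the gear mesh (95/17): 56.53 × 5.5882 × 0.96 = 303.27 N·m
After the gear mesh (44/97): 303.27 × 0.45361 × 0.97 = 133.44 N·m
After the chain (105/13): 133.44 × 8.0769 × 0.98 = 1056.2 N·m

1056 N·m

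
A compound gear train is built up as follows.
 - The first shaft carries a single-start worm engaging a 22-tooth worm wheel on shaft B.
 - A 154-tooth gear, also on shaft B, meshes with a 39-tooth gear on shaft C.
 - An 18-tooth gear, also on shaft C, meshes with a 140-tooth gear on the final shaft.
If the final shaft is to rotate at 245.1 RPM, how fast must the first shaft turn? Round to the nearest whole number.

Overall ratio R = 22 × 0.25325 × 7.7778 = 43.333.
Required input speed = output speed × R = 245.1 × 43.333 = 10621 RPM.

10621 RPM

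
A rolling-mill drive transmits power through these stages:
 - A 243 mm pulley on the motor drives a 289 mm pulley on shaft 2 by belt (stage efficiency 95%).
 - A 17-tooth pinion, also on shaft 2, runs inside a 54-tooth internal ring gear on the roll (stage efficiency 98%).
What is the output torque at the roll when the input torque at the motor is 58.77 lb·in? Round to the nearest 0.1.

Belt: ratio = 289/243 = 1.1893; torque at shaft 2 = 58.77 × 1.1893 × 0.95 = 66.4 lb·in.
Internal gear: ratio = 54/17 = 3.1765; torque at the roll = 66.4 × 3.1765 × 0.98 = 206.7 lb·in.

206.7 lb·in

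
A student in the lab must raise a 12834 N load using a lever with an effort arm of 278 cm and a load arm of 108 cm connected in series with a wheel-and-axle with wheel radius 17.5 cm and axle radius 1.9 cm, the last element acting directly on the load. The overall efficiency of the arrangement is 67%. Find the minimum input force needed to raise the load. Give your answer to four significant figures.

807.9 N

Lever MA = effort arm / load arm = 278/108 = 2.5741.
Wheel-and-axle MA = R/r = 17.5/1.9 = 9.2105.
Combined ideal MA = 2.5741 × 9.2105 = 23.709.
Actual MA = 23.709 × 0.67 = 15.885.
Effort = load / actual MA = 12834 / 15.885 = 807.94 N.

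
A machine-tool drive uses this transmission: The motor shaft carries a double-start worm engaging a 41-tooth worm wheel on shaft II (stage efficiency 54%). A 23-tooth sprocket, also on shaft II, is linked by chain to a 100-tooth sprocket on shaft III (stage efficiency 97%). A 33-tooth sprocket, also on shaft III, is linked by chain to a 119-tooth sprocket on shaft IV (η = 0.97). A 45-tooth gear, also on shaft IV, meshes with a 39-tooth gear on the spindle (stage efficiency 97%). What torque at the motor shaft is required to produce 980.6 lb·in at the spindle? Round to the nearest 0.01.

Overall ratio R = 20.5 × 4.3478 × 3.6061 × 0.86667 = 278.56; overall efficiency η = 0.54 × 0.97 × 0.97 × 0.97 = 0.4928.
Input torque = output torque / (R × η) = 980.6 / (278.56 × 0.4928) = 7.1429 lb·in.

7.14 lb·in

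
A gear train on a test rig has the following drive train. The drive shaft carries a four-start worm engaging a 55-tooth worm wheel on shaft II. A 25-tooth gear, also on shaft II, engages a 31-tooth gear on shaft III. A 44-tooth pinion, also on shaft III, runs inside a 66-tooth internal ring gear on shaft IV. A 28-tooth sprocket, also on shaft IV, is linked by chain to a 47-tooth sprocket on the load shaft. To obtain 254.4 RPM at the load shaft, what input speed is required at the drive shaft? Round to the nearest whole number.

Overall ratio R = 13.75 × 1.24 × 1.5 × 1.6786 = 42.929.
Required input speed = output speed × R = 254.4 × 42.929 = 10921 RPM.

10921 RPM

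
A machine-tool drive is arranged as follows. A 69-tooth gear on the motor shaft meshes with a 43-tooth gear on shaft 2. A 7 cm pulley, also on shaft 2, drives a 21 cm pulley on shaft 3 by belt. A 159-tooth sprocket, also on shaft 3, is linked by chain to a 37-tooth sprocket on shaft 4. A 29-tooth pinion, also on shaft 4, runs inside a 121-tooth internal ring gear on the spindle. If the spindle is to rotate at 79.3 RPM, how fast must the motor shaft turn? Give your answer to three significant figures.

144 RPM

Overall ratio R = 0.62319 × 3 × 0.2327 × 4.1724 = 1.8152.
Required input speed = output speed × R = 79.3 × 1.8152 = 143.95 RPM.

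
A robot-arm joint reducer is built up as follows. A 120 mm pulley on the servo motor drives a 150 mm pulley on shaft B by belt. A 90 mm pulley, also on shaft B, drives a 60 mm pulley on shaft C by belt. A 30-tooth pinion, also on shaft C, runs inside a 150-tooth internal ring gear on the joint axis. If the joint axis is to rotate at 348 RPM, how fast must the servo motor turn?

Overall ratio R = 1.25 × 0.66667 × 5 = 4.1667.
Required input speed = output speed × R = 348 × 4.1667 = 1450 RPM.

1450 RPM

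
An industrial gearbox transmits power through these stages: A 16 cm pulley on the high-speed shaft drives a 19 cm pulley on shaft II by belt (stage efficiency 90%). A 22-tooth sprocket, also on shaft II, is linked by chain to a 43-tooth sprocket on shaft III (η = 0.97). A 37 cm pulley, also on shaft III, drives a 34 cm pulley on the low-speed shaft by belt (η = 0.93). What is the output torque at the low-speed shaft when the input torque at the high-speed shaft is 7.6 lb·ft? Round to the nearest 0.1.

13.2 lb·ft

After the belt (19/16): 7.6 × 1.1875 × 0.90 = 8.1225 lb·ft
After the chain (43/22): 8.1225 × 1.9545 × 0.97 = 15.4 lb·ft
After the belt (34/37): 15.4 × 0.91892 × 0.93 = 13.16 lb·ft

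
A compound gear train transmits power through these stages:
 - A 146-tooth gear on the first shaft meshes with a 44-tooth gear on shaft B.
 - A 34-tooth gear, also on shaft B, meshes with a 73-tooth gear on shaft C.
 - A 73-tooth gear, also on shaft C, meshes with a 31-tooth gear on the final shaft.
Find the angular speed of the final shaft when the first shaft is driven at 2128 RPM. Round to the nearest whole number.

7744 RPM

gear mesh 44/146 = 0.30137 → 2128/0.30137 = 7061.1 RPM
gear mesh 73/34 = 2.1471 → 7061.1/2.1471 = 3288.7 RPM
gear mesh 31/73 = 0.42466 → 3288.7/0.42466 = 7744.4 RPM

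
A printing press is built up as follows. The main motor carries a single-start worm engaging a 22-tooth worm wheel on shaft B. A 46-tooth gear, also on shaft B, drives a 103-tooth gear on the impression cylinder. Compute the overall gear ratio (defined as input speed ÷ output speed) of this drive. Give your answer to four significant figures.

Each stage contributes driven/driver: worm 22/1 = 22, gear mesh 103/46 = 2.2391.
Overall: 22 × 2.2391 = 49.261.

49.26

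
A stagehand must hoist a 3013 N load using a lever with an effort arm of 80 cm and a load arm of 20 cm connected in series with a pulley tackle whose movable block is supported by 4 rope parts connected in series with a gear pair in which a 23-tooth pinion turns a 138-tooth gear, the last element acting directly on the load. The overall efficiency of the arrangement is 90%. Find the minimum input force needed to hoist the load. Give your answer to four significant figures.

34.87 N

Lever MA = effort arm / load arm = 80/20 = 4.
Block-and-tackle MA = number of supporting rope parts = 4.
Gear pair MA = 138/23 = 6.
Combined ideal MA = 4 × 4 × 6 = 96.
Actual MA = 96 × 0.90 = 86.4.
Effort = load / actual MA = 3013 / 86.4 = 34.873 N.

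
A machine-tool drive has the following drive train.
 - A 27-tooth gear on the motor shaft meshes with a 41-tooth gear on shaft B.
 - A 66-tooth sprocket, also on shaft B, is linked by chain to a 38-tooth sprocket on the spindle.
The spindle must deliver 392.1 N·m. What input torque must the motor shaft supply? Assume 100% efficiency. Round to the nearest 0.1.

Overall ratio R = 1.5185 × 0.57576 = 0.8743.
Input torque = output torque / R = 392.1 / 0.8743 = 448.47 N·m.

448.5 N·m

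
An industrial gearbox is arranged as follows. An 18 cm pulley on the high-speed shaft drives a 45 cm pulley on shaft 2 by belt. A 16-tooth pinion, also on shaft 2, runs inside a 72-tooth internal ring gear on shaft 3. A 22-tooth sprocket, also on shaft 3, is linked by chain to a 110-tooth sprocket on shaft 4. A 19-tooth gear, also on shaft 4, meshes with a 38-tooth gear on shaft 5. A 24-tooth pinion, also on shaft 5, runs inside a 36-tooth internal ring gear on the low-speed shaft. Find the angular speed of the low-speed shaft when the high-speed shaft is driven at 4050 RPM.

24 RPM

Belt: ratio = 45/18 = 2.5, so shaft 2 turns at 4050 / 2.5 = 1620 RPM.
Internal gear: ratio = 72/16 = 4.5, so shaft 3 turns at 1620 / 4.5 = 360 RPM.
Chain: ratio = 110/22 = 5, so shaft 4 turns at 360 / 5 = 72 RPM.
Gear mesh: ratio = 38/19 = 2, so shaft 5 turns at 72 / 2 = 36 RPM.
Internal gear: ratio = 36/24 = 1.5, so the low-speed shaft turns at 36 / 1.5 = 24 RPM.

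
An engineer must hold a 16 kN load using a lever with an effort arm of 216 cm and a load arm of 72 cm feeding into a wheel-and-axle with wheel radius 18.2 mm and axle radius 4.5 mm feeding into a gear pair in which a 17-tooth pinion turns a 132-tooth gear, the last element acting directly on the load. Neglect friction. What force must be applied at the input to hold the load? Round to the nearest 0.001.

Lever MA = effort arm / load arm = 216/72 = 3.
Wheel-and-axle MA = R/r = 18.2/4.5 = 4.0444.
Gear pair MA = 132/17 = 7.7647.
Combined ideal MA = 3 × 4.0444 × 7.7647 = 94.212.
Effort = load / MA = 16 / 94.212 = 0.16983 kN.

0.170 kN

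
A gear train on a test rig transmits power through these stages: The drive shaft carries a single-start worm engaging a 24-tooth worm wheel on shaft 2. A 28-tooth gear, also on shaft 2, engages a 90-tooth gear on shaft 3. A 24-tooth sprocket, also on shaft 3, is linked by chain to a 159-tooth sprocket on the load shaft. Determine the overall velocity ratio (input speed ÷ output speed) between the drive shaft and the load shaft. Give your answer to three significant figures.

Each stage contributes driven/driver: worm 24/1 = 24, gear mesh 90/28 = 3.2143, chain 159/24 = 6.625.
Overall: 24 × 3.2143 × 6.625 = 511.07.

511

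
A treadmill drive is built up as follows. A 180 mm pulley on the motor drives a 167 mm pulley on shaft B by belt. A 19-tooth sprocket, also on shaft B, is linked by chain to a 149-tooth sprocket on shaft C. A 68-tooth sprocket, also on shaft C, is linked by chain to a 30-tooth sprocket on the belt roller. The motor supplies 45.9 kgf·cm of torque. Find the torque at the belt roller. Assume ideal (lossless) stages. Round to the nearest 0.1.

147.3 kgf·cm

Belt: ratio = 167/180 = 0.92778; torque at shaft B = 45.9 × 0.92778 = 42.585 kgf·cm.
Chain: ratio = 149/19 = 7.8421; torque at shaft C = 42.585 × 7.8421 = 333.96 kgf·cm.
Chain: ratio = 30/68 = 0.44118; torque at the belt roller = 333.96 × 0.44118 = 147.33 kgf·cm.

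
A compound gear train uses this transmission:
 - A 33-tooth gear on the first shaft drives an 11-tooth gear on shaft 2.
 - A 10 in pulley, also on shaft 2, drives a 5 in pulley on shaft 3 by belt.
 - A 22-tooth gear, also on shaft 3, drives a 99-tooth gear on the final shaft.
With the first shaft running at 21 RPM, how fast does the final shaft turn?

Gear mesh: ratio = 11/33 = 0.33333, so shaft 2 turns at 21 / 0.33333 = 63 RPM.
Belt: ratio = 5/10 = 0.5, so shaft 3 turns at 63 / 0.5 = 126 RPM.
Gear mesh: ratio = 99/22 = 4.5, so the final shaft turns at 126 / 4.5 = 28 RPM.

28 RPM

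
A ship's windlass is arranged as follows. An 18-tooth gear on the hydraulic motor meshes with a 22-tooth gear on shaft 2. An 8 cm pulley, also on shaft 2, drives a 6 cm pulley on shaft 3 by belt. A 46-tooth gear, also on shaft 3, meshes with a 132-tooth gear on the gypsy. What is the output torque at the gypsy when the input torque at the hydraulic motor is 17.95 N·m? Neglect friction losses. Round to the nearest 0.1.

47.2 N·m

gear mesh 22/18 = 1.2222 → τ = 17.95·1.2222 = 21.939 N·m
belt 6/8 = 0.75 → τ = 21.939·0.75 = 16.454 N·m
gear mesh 132/46 = 2.8696 → τ = 16.454·2.8696 = 47.216 N·m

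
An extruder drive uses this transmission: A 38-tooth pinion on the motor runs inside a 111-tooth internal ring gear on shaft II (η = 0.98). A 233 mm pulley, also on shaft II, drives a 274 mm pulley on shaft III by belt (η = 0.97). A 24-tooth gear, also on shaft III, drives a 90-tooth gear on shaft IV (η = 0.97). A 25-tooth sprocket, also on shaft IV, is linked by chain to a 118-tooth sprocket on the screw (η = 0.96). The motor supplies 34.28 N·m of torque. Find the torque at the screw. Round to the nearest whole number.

internal gear 111/38 = 2.9211 → τ = 34.28·2.9211·0.98 = 98.131 N·m
belt 274/233 = 1.176 → τ = 98.131·1.176·0.97 = 111.94 N·m
gear mesh 90/24 = 3.75 → τ = 111.94·3.75·0.97 = 407.17 N·m
chain 118/25 = 4.72 → τ = 407.17·4.72·0.96 = 1845 N·m

1845 N·m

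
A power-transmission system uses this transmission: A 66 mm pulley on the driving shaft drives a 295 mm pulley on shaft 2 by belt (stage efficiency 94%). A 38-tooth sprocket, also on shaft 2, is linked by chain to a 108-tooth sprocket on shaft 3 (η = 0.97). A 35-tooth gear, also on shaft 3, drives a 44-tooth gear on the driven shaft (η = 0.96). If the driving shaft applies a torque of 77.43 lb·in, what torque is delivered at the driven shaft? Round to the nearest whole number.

1082 lb·in

Belt: ratio = 295/66 = 4.4697; torque at shaft 2 = 77.43 × 4.4697 × 0.94 = 325.32 lb·in.
Chain: ratio = 108/38 = 2.8421; torque at shaft 3 = 325.32 × 2.8421 × 0.97 = 896.87 lb·in.
Gear mesh: ratio = 44/35 = 1.2571; torque at the driven shaft = 896.87 × 1.2571 × 0.96 = 1082.4 lb·in.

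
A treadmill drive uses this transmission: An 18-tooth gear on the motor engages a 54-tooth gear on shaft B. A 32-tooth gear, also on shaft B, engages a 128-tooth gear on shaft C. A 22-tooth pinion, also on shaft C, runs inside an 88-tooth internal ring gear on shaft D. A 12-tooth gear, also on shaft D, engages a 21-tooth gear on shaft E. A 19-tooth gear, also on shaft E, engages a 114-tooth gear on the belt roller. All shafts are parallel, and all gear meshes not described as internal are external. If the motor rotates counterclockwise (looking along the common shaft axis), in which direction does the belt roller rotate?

counterclockwise

the motor → shaft B: external mesh, 1 reversal → CW.
shaft B → shaft C: external mesh, 1 reversal → CCW.
shaft C → shaft D: internal mesh, same direction → CCW.
shaft D → shaft E: external mesh, 1 reversal → CW.
shaft E → the belt roller: external mesh, 1 reversal → CCW.
4 reversals in total — an even number — so the belt roller turns the same way as the motor.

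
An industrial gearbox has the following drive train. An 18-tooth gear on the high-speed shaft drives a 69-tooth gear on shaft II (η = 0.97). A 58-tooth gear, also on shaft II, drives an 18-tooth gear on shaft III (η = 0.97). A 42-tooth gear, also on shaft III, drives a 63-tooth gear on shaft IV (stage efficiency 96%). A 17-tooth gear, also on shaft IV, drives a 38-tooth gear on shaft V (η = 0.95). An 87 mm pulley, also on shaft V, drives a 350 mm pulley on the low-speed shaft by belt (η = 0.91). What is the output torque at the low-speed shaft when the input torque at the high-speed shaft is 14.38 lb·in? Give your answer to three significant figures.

After the gear mesh (69/18): 14.38 × 3.8333 × 0.97 = 53.47 lb·in
After the gear mesh (18/58): 53.47 × 0.31034 × 0.97 = 16.096 lb·in
After the gear mesh (63/42): 16.096 × 1.5 × 0.96 = 23.179 lb·in
After the gear mesh (38/17): 23.179 × 2.2353 × 0.95 = 49.22 lb·in
After the belt (350/87): 49.22 × 4.023 × 0.91 = 180.19 lb·in

180 lb·in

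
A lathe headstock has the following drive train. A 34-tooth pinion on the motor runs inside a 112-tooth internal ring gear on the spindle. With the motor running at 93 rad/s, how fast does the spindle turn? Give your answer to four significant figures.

Internal gear: ratio = 112/34 = 3.2941, so the spindle turns at 93 / 3.2941 = 28.232 rad/s.

28.23 rad/s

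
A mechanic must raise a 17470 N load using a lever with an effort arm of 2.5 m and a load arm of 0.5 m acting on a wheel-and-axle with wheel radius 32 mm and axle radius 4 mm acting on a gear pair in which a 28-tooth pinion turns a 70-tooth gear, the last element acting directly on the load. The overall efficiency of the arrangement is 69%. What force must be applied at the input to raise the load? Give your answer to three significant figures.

Lever MA = effort arm / load arm = 2.5/0.5 = 5.
Wheel-and-axle MA = R/r = 32/4 = 8.
Gear pair MA = 70/28 = 2.5.
Combined ideal MA = 5 × 8 × 2.5 = 100.
Actual MA = 100 × 0.69 = 69.
Effort = load / actual MA = 17470 / 69 = 253.19 N.

253 N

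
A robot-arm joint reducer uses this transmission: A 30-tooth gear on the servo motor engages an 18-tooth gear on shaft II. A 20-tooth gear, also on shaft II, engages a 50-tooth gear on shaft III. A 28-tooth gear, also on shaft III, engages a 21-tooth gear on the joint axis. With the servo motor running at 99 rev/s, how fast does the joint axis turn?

Gear mesh: ratio = 18/30 = 0.6, so shaft II turns at 99 / 0.6 = 165 rev/s.
Gear mesh: ratio = 50/20 = 2.5, so shaft III turns at 165 / 2.5 = 66 rev/s.
Gear mesh: ratio = 21/28 = 0.75, so the joint axis turns at 66 / 0.75 = 88 rev/s.

88 rev/s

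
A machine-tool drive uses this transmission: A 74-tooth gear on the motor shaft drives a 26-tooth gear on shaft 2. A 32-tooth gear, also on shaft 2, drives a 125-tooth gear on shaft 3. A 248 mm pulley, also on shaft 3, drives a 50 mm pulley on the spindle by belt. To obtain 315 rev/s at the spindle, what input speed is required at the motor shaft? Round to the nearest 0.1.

87.2 rev/s

Overall ratio R = 0.35135 × 3.9062 × 0.20161 = 0.27671.
Required input speed = output speed × R = 315 × 0.27671 = 87.163 rev/s.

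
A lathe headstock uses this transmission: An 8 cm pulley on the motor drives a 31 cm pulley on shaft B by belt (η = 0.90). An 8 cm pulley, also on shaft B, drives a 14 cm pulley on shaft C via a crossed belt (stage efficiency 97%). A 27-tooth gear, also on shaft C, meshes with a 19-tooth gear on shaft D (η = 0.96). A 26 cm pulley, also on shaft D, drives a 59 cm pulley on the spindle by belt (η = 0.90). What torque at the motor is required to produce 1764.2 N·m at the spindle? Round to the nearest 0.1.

216.0 N·m

Overall ratio R = 3.875 × 1.75 × 0.7037 × 2.2692 = 10.829; overall efficiency η = 0.90 × 0.97 × 0.96 × 0.90 = 0.7543.
Input torque = output torque / (R × η) = 1764.2 / (10.829 × 0.7543) = 215.99 N·m.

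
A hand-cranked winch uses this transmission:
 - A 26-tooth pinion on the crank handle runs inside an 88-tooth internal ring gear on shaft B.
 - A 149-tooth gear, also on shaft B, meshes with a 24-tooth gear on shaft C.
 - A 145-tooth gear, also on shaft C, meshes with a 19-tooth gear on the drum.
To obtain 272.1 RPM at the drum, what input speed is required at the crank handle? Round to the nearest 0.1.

Overall ratio R = 3.3846 × 0.16107 × 0.13103 = 0.071436.
Required input speed = output speed × R = 272.1 × 0.071436 = 19.438 RPM.

19.4 RPM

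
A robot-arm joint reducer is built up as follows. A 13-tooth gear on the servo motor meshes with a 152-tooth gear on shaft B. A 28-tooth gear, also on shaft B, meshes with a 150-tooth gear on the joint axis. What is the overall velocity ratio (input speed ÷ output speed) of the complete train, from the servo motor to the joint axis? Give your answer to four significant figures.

62.64

Each stage contributes driven/driver: gear mesh 152/13 = 11.692, gear mesh 150/28 = 5.3571.
Overall: 11.692 × 5.3571 = 62.637.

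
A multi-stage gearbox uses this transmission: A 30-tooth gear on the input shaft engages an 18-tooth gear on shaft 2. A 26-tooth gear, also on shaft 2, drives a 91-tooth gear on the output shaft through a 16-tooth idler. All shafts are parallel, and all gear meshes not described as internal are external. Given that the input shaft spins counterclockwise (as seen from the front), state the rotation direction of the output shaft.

the input shaft → shaft 2: external mesh, 1 reversal → CW.
shaft 2 → the output shaft: driver → idler → driven is 2 external meshes, 2 reversals → CW.
3 reversals in total — an odd number — so the output shaft turns opposite to the input shaft.

clockwise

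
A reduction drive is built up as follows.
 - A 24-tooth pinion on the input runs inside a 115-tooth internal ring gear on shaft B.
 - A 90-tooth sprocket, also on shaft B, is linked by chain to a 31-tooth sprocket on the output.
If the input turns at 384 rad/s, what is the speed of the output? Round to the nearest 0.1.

232.7 rad/s

Internal gear: ratio = 115/24 = 4.7917, so shaft B turns at 384 / 4.7917 = 80.139 rad/s.
Chain: ratio = 31/90 = 0.34444, so the output turns at 80.139 / 0.34444 = 232.66 rad/s.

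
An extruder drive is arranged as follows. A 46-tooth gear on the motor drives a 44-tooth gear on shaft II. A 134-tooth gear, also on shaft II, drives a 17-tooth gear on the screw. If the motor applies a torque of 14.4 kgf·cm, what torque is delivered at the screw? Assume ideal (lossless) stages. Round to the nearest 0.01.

1.75 kgf·cm

Gear mesh: ratio = 44/46 = 0.95652; torque at shaft II = 14.4 × 0.95652 = 13.774 kgf·cm.
Gear mesh: ratio = 17/134 = 0.12687; torque at the screw = 13.774 × 0.12687 = 1.7474 kgf·cm.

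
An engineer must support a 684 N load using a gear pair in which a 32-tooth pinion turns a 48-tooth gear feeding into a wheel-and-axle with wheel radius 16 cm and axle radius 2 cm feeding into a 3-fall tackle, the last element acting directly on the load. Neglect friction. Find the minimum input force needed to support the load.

Gear pair MA = 48/32 = 1.5.
Wheel-and-axle MA = R/r = 16/2 = 8.
Block-and-tackle MA = number of supporting rope parts = 3.
Combined ideal MA = 1.5 × 8 × 3 = 36.
Effort = load / MA = 684 / 36 = 19 N.

19 N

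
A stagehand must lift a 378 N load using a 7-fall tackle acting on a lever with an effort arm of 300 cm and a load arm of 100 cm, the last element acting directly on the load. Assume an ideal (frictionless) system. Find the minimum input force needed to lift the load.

Block-and-tackle MA = number of supporting rope parts = 7.
Lever MA = effort arm / load arm = 300/100 = 3.
Combined ideal MA = 7 × 3 = 21.
Effort = load / MA = 378 / 21 = 18 N.

18 N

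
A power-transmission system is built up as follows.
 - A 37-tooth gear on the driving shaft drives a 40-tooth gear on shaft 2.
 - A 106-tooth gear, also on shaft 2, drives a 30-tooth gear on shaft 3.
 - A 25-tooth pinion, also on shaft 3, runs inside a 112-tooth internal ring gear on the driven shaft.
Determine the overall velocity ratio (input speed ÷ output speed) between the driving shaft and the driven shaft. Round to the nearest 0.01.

Each stage contributes driven/driver: gear mesh 40/37 = 1.0811, gear mesh 30/106 = 0.28302, internal gear 112/25 = 4.48.
Overall: 1.0811 × 0.28302 × 4.48 = 1.3707.

1.37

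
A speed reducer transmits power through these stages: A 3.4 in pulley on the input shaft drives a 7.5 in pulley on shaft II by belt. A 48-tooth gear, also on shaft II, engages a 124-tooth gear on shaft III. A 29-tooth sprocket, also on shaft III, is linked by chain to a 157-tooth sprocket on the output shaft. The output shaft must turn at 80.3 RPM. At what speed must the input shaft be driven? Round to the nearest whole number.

2477 RPM

Overall ratio R = 2.2059 × 2.5833 × 5.4138 = 30.851.
Required input speed = output speed × R = 80.3 × 30.851 = 2477.3 RPM.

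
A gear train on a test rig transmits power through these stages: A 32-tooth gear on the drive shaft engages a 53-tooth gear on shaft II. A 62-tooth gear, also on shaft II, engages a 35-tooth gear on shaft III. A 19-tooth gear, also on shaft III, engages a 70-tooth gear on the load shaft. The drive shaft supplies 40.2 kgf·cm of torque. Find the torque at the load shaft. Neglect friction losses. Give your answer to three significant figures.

gear mesh 53/32 = 1.6562 → τ = 40.2·1.6562 = 66.581 kgf·cm
gear mesh 35/62 = 0.56452 → τ = 66.581·0.56452 = 37.586 kgf·cm
gear mesh 70/19 = 3.6842 → τ = 37.586·3.6842 = 138.48 kgf·cm

138 kgf·cm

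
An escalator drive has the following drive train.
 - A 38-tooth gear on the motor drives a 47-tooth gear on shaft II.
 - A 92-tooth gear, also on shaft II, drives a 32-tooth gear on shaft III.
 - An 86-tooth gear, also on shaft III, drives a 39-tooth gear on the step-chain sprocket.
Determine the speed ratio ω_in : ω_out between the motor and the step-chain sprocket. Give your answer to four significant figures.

0.1951

Each stage contributes driven/driver: gear mesh 47/38 = 1.2368, gear mesh 32/92 = 0.34783, gear mesh 39/86 = 0.45349.
Overall: 1.2368 × 0.34783 × 0.45349 = 0.19509.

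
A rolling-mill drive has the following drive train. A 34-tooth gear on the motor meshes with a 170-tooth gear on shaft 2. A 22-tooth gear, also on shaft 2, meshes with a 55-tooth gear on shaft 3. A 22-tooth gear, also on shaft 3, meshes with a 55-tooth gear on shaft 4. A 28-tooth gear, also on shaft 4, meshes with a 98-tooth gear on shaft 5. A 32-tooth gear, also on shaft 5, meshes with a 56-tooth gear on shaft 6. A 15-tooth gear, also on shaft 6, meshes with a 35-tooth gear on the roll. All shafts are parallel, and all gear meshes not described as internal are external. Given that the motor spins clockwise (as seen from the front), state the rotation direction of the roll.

clockwise

the motor → shaft 2: external mesh, 1 reversal → CCW.
shaft 2 → shaft 3: external mesh, 1 reversal → CW.
shaft 3 → shaft 4: external mesh, 1 reversal → CCW.
shaft 4 → shaft 5: external mesh, 1 reversal → CW.
shaft 5 → shaft 6: external mesh, 1 reversal → CCW.
shaft 6 → the roll: external mesh, 1 reversal → CW.
6 reversals in total — an even number — so the roll turns the same way as the motor.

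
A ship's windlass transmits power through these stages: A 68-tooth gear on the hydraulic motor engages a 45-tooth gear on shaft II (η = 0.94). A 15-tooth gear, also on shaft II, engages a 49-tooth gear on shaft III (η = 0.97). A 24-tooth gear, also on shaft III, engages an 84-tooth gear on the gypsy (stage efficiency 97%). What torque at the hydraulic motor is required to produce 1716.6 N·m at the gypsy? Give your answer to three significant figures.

Overall ratio R = 0.66176 × 3.2667 × 3.5 = 7.5662; overall efficiency η = 0.94 × 0.97 × 0.97 = 0.8844.
Input torque = output torque / (R × η) = 1716.6 / (7.5662 × 0.8844) = 256.52 N·m.

257 N·m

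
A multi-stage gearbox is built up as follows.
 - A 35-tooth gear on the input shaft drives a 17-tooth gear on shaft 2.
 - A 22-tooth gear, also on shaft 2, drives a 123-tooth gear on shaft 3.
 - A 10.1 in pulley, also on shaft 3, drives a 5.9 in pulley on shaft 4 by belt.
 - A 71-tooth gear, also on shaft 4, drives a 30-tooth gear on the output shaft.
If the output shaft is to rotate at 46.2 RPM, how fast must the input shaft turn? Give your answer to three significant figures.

31.0 RPM

Overall ratio R = 0.48571 × 5.5909 × 0.58416 × 0.42254 = 0.67028.
Required input speed = output speed × R = 46.2 × 0.67028 = 30.967 RPM.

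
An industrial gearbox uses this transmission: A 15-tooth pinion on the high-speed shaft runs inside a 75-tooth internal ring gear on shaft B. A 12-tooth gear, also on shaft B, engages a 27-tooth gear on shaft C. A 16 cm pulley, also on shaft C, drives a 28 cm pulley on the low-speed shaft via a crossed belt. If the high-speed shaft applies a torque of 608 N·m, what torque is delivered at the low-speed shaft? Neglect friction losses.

11970 N·m

internal gear 75/15 = 5 → τ = 608·5 = 3040 N·m
gear mesh 27/12 = 2.25 → τ = 3040·2.25 = 6840 N·m
belt 28/16 = 1.75 → τ = 6840·1.75 = 11970 N·m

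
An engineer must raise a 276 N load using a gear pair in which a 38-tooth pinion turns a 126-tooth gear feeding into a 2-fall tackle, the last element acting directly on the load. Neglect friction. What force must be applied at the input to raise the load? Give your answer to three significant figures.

41.6 N

Gear pair MA = 126/38 = 3.3158.
Block-and-tackle MA = number of supporting rope parts = 2.
Combined ideal MA = 3.3158 × 2 = 6.6316.
Effort = load / MA = 276 / 6.6316 = 41.619 N.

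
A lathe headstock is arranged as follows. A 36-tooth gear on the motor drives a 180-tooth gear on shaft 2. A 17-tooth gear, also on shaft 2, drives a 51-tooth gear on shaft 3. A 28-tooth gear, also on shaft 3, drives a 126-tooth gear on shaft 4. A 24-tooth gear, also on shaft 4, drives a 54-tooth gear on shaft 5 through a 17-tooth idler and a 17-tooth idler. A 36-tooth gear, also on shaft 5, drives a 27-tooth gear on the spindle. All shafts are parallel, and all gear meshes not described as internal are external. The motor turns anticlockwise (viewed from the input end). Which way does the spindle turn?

the motor → shaft 2: external mesh, 1 reversal → CW.
shaft 2 → shaft 3: external mesh, 1 reversal → CCW.
shaft 3 → shaft 4: external mesh, 1 reversal → CW.
shaft 4 → shaft 5: driver → idler → idler → driven is 3 external meshes, 3 reversals → CCW.
shaft 5 → the spindle: external mesh, 1 reversal → CW.
7 reversals in total — an odd number — so the spindle turns opposite to the motor.

clockwise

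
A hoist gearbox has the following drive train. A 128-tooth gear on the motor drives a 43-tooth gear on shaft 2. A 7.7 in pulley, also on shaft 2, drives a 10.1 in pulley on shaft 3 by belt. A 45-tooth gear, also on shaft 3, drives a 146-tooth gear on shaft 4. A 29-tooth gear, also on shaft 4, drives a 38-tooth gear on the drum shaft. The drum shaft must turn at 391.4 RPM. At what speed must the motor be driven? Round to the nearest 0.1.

733.2 RPM

Overall ratio R = 0.33594 × 1.3117 × 3.2444 × 1.3103 = 1.8733.
Required input speed = output speed × R = 391.4 × 1.8733 = 733.22 RPM.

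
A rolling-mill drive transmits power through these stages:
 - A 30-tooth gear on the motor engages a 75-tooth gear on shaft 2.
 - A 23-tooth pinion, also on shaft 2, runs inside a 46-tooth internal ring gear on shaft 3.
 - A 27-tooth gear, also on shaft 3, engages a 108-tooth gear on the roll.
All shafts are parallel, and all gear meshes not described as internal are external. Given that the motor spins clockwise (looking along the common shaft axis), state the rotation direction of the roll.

the motor → shaft 2: external mesh, 1 reversal → CCW.
shaft 2 → shaft 3: internal mesh, same direction → CCW.
shaft 3 → the roll: external mesh, 1 reversal → CW.
2 reversals in total — an even number — so the roll turns the same way as the motor.

clockwise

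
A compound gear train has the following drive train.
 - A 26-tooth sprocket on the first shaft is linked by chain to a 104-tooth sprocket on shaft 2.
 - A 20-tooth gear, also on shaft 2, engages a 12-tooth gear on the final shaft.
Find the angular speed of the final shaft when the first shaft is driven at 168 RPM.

Chain: ratio = 104/26 = 4, so shaft 2 turns at 168 / 4 = 42 RPM.
Gear mesh: ratio = 12/20 = 0.6, so the final shaft turns at 42 / 0.6 = 70 RPM.

70 RPM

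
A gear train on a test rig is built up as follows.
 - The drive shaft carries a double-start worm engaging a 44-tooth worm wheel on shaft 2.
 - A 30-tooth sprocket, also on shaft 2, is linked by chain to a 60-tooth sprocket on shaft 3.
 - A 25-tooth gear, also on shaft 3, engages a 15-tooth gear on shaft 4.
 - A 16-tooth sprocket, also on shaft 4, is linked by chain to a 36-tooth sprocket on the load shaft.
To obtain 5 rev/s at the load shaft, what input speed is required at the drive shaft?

297 rev/s

Overall ratio R = 22 × 2 × 0.6 × 2.25 = 59.4.
Required input speed = output speed × R = 5 × 59.4 = 297 rev/s.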